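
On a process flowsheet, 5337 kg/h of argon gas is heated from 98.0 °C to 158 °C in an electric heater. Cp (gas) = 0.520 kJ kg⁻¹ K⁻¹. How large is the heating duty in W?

Q = 46300 W

Q = ṁ·Cp·ΔT = 5337 × 0.520 × (158 − 98.0) = 166510 kJ/h
Converting: 166510 / 3600 s = 46.254 kW
Heating duty = 46254 W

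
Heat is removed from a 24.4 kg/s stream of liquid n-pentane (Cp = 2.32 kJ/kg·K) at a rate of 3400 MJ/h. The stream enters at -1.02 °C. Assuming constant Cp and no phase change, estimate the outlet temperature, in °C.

T_out = -17.7 °C

Q = 3400 MJ/h = 944.44 kJ/s
ΔT = Q/(ṁ·Cp) = 944.44/(24.4×2.32) = 16.684 K
T_out = -1.02 − 16.684 = -17.704 °C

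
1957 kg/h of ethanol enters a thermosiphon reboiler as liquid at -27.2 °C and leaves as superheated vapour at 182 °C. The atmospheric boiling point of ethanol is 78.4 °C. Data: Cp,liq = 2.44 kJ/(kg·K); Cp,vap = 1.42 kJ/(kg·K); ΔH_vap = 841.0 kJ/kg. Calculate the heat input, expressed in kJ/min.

liquid -27.2→78.4 °C: 257.66 kJ/kg
vaporisation at 78.4 °C: 841 kJ/kg
vapour 78.4→182 °C: 147.11 kJ/kg
Δh = 257.66 + 841 + 147.11 = 1245.8 kJ/kg
Q = ṁ·Δh = 1957 kg/h × 1245.8 kJ/kg = 2.438e+06 kJ/h
|Q| = 677.22 kW = 40633 kJ/min

Q = 40600 kJ/min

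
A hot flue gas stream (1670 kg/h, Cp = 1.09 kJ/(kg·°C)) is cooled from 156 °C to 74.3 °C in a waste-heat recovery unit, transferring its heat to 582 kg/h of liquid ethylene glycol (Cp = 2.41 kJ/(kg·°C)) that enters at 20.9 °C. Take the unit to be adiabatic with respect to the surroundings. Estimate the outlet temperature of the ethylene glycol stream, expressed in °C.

T_c,out = 127 °C

Heat released by hot stream: Q = 1670 × 1.09 × (156 − 74.3) = 148720 kJ/h
Energy balance on cold side (adiabatic exchanger): Q = ṁ_c·Cp_c·(T_c,out − T_c,in)
T_c,out = 20.9 + 148720/(582 × 2.41) = 126.93 °C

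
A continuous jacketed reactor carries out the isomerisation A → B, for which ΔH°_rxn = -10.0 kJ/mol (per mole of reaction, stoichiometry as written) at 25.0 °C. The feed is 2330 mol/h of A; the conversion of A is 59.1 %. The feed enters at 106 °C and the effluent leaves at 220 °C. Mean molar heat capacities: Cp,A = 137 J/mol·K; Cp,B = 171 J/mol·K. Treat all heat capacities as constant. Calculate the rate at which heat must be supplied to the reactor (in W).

Q_in = 8820 W

Extent of reaction ξ = 0.591 × 2330 = 1377 mol/h
Reaction term: ξ·ΔH°_rxn = 1377 × -10.0 = -13770 kJ/h
Sensible, feed 106→25 °C: -25856 kJ/h
Outlet flows (mol/h): A 952.97, B 1377
Sensible, products 25→220 °C: 71376 kJ/h
Q = ΔH = 31749 kJ/h = 8.8193 kW
Heat supplied = 8819.3 W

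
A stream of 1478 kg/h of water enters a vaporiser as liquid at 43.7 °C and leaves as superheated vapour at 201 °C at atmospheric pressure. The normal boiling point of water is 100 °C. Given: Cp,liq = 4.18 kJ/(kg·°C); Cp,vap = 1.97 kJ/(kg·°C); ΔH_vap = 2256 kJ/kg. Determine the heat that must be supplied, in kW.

liquid 43.7→100 °C: 235.33 kJ/kg
vaporisation at 100 °C: 2256 kJ/kg
vapour 100→201 °C: 198.97 kJ/kg
Δh = 235.33 + 2256 + 198.97 = 2690.3 kJ/kg
Q = ṁ·Δh = 1478 kg/h × 2690.3 kJ/kg = 3.9763e+06 kJ/h
|Q| = 1104.5 kW

Q = 1100 kW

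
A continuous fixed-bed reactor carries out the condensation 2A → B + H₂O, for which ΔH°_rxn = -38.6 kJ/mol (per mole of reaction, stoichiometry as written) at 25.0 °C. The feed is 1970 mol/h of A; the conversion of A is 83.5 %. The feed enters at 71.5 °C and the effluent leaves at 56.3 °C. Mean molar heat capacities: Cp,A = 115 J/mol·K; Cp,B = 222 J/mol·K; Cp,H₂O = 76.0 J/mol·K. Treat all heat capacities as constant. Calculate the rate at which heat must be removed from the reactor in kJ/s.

Extent of reaction ξ = 0.835 × 1970 / 2 = 822.47 mol/h
Reaction term: ξ·ΔH°_rxn = 822.47 × -38.6 = -31748 kJ/h
Sensible, feed 71.5→25 °C: -10535 kJ/h
Outlet flows (mol/h): A 325.05, B 822.47, H₂O 822.47
Sensible, products 25→56.3 °C: 8841.6 kJ/h
Q = ΔH = -33441 kJ/h = -9.289 kW
Heat removed = 9.289 kJ/s

Q_out = 9.29 kJ/s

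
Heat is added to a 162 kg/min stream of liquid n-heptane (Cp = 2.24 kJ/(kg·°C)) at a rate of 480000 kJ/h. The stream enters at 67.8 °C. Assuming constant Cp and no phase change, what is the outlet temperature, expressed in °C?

T_out = 89.8 °C

Q = 480000 kJ/h = 8000 kJ/min
ΔT = Q/(ṁ·Cp) = 8000/(162×2.24) = 22.046 K
T_out = 67.8 + 22.046 = 89.846 °C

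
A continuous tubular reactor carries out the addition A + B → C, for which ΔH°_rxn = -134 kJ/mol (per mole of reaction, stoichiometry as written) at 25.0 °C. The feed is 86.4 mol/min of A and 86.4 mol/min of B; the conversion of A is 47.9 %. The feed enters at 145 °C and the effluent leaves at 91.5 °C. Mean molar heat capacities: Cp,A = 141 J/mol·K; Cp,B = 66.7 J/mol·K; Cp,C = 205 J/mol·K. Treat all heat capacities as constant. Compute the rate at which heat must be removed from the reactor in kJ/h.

Q_out = 391000 kJ/h

Extent of reaction ξ = 0.479 × 86.4 = 41.386 mol/min
Reaction term: ξ·ΔH°_rxn = 41.386 × -134 = -5545.7 kJ/min
Sensible, feed 145→25 °C: -2153.4 kJ/min
Outlet flows (mol/min): A 45.014, B 45.014, C 41.386
Sensible, products 25→91.5 °C: 1185.9 kJ/min
Q = ΔH = -6513.2 kJ/min = -108.55 kW
Heat removed = 390790 kJ/h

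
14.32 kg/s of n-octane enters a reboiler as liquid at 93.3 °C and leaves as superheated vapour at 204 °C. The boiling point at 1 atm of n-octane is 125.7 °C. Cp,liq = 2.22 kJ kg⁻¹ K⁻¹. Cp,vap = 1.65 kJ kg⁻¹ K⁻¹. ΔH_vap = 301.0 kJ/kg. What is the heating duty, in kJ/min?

liquid 93.3→125.7 °C: 71.928 kJ/kg
vaporisation at 125.7 °C: 301 kJ/kg
vapour 125.7→204 °C: 129.19 kJ/kg
Δh = 71.928 + 301 + 129.19 = 502.12 kJ/kg
Q = ṁ·Δh = 14.32 kg/s × 502.12 kJ/kg = 7190.4 kJ/s
|Q| = 7190.4 kW = 431420 kJ/min

Q = 431000 kJ/min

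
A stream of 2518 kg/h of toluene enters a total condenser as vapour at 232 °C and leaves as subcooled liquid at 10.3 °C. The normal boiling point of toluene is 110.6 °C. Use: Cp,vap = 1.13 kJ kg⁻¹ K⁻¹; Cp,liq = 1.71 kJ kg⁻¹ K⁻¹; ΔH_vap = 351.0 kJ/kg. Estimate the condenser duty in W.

Q_c = 461000 W

vapour 232→110.6 °C: -137.18 kJ/kg
condensation at 110.6 °C: -351 kJ/kg
liquid 110.6→10.3 °C: -171.51 kJ/kg
Δh = -137.18 + -351 + -171.51 = -659.69 kJ/kg
Q = ṁ·Δh = 2518 kg/h × -659.69 kJ/kg = -1.6611e+06 kJ/h
|Q| = 461.42 kW = 461420 W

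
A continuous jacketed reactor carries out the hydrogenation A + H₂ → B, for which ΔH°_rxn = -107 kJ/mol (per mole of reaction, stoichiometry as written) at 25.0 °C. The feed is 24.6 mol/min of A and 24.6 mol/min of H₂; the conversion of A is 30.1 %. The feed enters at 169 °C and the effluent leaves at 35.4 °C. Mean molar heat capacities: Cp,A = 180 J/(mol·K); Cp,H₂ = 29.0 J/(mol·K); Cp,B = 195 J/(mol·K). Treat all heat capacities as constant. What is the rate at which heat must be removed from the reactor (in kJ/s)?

Extent of reaction ξ = 0.301 × 24.6 = 7.4046 mol/min
Reaction term: ξ·ΔH°_rxn = 7.4046 × -107 = -792.29 kJ/min
Sensible, feed 169→25 °C: -740.36 kJ/min
Outlet flows (mol/min): A 17.195, H₂ 17.195, B 7.4046
Sensible, products 25→35.4 °C: 52.392 kJ/min
Q = ΔH = -1480.3 kJ/min = -24.671 kW
Heat removed = 24.671 kJ/s

Q_out = 24.7 kJ/s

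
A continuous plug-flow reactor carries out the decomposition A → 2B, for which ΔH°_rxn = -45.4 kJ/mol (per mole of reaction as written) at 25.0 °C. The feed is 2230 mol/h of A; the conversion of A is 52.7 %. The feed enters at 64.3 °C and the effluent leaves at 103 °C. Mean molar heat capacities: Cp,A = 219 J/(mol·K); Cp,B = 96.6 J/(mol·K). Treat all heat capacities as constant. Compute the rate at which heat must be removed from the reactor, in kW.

Extent of reaction ξ = 0.527 × 2230 = 1175.2 mol/h
Reaction term: ξ·ΔH°_rxn = 1175.2 × -45.4 = -53355 kJ/h
Sensible, feed 64.3→25 °C: -19193 kJ/h
Outlet flows (mol/h): A 1054.8, B 2350.4
Sensible, products 25→103 °C: 35728 kJ/h
Q = ΔH = -36820 kJ/h = -10.228 kW
Heat removed = 10.228 kW

Q_out = 10.2 kW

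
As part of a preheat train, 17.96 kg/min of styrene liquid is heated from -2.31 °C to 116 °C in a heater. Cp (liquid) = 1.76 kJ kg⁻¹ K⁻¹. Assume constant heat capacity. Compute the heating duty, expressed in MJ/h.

Q = ṁ·Cp·ΔT = 17.96 × 1.76 × (116 − -2.31) = 3739.7 kJ/min
Converting: 3739.7 / 60 s = 62.329 kW
Heating duty = 224.38 MJ/h

Q = 224 MJ/h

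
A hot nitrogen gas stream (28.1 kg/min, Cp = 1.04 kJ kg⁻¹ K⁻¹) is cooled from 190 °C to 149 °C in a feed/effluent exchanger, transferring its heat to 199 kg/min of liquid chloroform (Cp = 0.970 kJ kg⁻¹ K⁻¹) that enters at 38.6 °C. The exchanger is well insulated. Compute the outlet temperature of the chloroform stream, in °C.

T_c,out = 44.8 °C

Heat released by hot stream: Q = 28.1 × 1.04 × (190 − 149) = 1198.2 kJ/min
Energy balance on cold side (adiabatic exchanger): Q = ṁ_c·Cp_c·(T_c,out − T_c,in)
T_c,out = 38.6 + 1198.2/(199 × 0.970) = 44.807 °C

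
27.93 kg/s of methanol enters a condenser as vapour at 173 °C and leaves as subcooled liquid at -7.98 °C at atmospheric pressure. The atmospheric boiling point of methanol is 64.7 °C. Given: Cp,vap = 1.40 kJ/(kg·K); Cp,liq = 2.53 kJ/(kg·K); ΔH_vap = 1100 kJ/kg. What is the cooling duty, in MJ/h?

vapour 173→64.7 °C: -151.62 kJ/kg
condensation at 64.7 °C: -1100 kJ/kg
liquid 64.7→-7.98 °C: -183.88 kJ/kg
Δh = -151.62 + -1100 + -183.88 = -1435.5 kJ/kg
Q = ṁ·Δh = 27.93 kg/s × -1435.5 kJ/kg = -40094 kJ/s
|Q| = 40094 kW = 144340 MJ/h

Q_c = 144000 MJ/h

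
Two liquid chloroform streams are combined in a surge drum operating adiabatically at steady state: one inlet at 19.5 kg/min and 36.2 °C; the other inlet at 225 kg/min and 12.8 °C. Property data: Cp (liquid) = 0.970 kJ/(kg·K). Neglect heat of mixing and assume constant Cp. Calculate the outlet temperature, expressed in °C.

T_out = 14.7 °C

Adiabatic, steady state ⇒ Σ ṁᵢCp,ᵢ(T_out − Tᵢ) = 0
T_out = Σ ṁᵢCp,ᵢTᵢ / Σ ṁᵢCp,ᵢ
      = 3478.3 / 237.16 = 14.666 °C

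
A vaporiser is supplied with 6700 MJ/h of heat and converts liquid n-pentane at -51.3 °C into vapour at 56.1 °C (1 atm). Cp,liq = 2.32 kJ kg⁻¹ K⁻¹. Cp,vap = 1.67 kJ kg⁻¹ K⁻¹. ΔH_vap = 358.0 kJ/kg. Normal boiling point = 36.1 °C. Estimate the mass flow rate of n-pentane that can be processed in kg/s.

ṁ = 3.13 kg/s

Δh = 2.32×(36.1−-51.3) + 358.0 + 1.67×(56.1−36.1) = 594.17 kJ/kg
Q = 6700 MJ/h = 1861.1 kJ/s = 1861.1 kJ/s
ṁ = Q/Δh = 1861.1 / 594.17 = 3.1323 kg/s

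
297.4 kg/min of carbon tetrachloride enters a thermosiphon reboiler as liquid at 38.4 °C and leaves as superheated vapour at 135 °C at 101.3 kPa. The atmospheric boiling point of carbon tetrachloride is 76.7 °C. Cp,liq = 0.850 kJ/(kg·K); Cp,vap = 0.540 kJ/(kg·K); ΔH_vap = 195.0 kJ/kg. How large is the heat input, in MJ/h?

Q = 4620 MJ/h

liquid 38.4→76.7 °C: 32.555 kJ/kg
vaporisation at 76.7 °C: 195 kJ/kg
vapour 76.7→135 °C: 31.482 kJ/kg
Δh = 32.555 + 195 + 31.482 = 259.04 kJ/kg
Q = ṁ·Δh = 297.4 kg/min × 259.04 kJ/kg = 77038 kJ/min
|Q| = 1284 kW = 4622.3 MJ/h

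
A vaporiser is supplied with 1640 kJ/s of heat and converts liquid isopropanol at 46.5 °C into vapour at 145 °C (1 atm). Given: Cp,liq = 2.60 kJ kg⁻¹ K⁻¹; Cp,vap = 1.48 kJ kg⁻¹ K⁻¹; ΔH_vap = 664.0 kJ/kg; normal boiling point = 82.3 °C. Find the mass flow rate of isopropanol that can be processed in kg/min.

ṁ = 116 kg/min

Δh = 2.60×(82.3−46.5) + 664.0 + 1.48×(145−82.3) = 849.88 kJ/kg
Q = 1640 kJ/s = 1640 kJ/s = 98400 kJ/min
ṁ = Q/Δh = 98400 / 849.88 = 115.78 kg/min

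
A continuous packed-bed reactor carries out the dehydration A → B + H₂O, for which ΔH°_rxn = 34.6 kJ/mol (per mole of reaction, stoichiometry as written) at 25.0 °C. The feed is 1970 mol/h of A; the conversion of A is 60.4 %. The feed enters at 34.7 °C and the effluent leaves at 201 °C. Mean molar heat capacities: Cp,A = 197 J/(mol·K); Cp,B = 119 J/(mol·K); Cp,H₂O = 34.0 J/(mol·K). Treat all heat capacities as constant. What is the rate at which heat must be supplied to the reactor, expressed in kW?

Q_in = 26.8 kW

Extent of reaction ξ = 0.604 × 1970 = 1189.9 mol/h
Reaction term: ξ·ΔH°_rxn = 1189.9 × 34.6 = 41170 kJ/h
Sensible, feed 34.7→25 °C: -3764.5 kJ/h
Outlet flows (mol/h): A 780.12, B 1189.9, H₂O 1189.9
Sensible, products 25→201 °C: 59089 kJ/h
Q = ΔH = 96495 kJ/h = 26.804 kW
Heat supplied = 26.804 kW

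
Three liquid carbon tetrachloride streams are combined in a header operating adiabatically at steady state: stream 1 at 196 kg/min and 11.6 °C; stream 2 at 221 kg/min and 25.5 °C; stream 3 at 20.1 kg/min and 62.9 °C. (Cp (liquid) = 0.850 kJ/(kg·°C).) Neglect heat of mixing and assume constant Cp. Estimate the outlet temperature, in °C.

No heat crosses the boundary, so H_out = H_in.
Σ ṁᵢCp,ᵢTᵢ = 196×0.850×11.6 + 221×0.850×25.5 + 20.1×0.850×62.9 = 7797.4
Σ ṁᵢCp,ᵢ = 196×0.850 + 221×0.850 + 20.1×0.850 = 371.53
T_out = 7797.4 / 371.53 = 20.987 °C

T_out = 21.0 °C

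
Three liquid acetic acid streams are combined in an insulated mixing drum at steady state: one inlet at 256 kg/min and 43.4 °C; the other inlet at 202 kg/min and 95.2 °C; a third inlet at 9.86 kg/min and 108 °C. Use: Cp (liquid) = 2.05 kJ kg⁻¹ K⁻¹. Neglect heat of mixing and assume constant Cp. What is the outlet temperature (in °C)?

Energy balance with Q = 0: Σ ṁᵢCp,ᵢ(T_out − Tᵢ) = 0
Σ ṁᵢCp,ᵢTᵢ = 256×2.05×43.4 + 202×2.05×95.2 + 9.86×2.05×108 = 64382
Σ ṁᵢCp,ᵢ = 256×2.05 + 202×2.05 + 9.86×2.05 = 959.11
T_out = 64382 / 959.11 = 67.126 °C

T_out = 67.1 °C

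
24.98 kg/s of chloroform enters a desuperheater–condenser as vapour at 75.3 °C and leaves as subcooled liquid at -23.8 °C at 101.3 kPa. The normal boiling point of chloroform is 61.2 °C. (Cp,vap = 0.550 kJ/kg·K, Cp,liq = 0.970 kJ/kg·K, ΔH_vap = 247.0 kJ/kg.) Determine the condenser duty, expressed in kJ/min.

Q_c = 505000 kJ/min

vapour 75.3→61.2 °C: -7.755 kJ/kg
condensation at 61.2 °C: -247 kJ/kg
liquid 61.2→-23.8 °C: -82.45 kJ/kg
Δh = -7.755 + -247 + -82.45 = -337.2 kJ/kg
Q = ṁ·Δh = 24.98 kg/s × -337.2 kJ/kg = -8423.4 kJ/s
|Q| = 8423.4 kW = 505400 kJ/min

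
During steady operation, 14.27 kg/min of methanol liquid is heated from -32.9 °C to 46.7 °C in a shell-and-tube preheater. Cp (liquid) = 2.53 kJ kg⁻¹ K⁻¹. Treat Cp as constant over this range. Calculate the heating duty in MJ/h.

Q = 172 MJ/h

Q = ṁ·Cp·ΔT = 14.27 × 2.53 × (46.7 − -32.9) = 2873.8 kJ/min
Converting: 2873.8 / 60 s = 47.897 kW
Heating duty = 172.43 MJ/h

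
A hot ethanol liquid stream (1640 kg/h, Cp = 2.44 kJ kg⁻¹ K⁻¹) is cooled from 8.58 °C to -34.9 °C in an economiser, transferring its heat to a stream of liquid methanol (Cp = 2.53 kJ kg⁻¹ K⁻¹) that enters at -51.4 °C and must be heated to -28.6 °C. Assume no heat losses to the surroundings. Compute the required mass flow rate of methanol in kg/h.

ṁ_c = 3020 kg/h

Heat released by hot stream: Q = 1640 × 2.44 × (8.58 − -34.9) = 173990 kJ/h
Energy balance on cold side (adiabatic exchanger): Q = ṁ_c·Cp_c·(T_c,out − T_c,in)
ṁ_c = 173990 / [2.53 × (-28.6 − -51.4)] = 3016.3 kg/h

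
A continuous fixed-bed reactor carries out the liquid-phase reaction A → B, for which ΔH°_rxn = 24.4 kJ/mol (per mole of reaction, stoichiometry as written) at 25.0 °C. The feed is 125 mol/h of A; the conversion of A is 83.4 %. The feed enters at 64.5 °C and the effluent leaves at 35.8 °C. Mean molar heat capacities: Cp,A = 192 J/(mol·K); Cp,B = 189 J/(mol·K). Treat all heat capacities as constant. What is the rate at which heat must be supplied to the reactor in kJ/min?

Extent of reaction ξ = 0.834 × 125 = 104.25 mol/h
Reaction term: ξ·ΔH°_rxn = 104.25 × 24.4 = 2543.7 kJ/h
Sensible, feed 64.5→25 °C: -948 kJ/h
Outlet flows (mol/h): A 20.75, B 104.25
Sensible, products 25→35.8 °C: 255.82 kJ/h
Q = ΔH = 1851.5 kJ/h = 0.51431 kW
Heat supplied = 30.859 kJ/min

Q_in = 30.9 kJ/min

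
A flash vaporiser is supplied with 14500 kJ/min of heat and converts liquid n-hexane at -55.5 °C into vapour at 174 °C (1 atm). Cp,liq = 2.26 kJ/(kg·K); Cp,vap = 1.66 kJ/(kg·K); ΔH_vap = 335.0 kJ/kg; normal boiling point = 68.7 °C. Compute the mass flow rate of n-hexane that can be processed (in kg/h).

Δh = 2.26×(68.7−-55.5) + 335.0 + 1.66×(174−68.7) = 790.49 kJ/kg
Q = 14500 kJ/min = 241.67 kJ/s = 870000 kJ/h
ṁ = Q/Δh = 870000 / 790.49 = 1100.6 kg/h

ṁ = 1100 kg/h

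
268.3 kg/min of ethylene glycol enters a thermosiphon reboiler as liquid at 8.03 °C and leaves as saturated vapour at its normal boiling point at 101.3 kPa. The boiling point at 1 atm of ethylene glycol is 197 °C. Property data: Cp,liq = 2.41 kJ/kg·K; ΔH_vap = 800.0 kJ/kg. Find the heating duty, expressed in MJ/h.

Q = 20200 MJ/h

liquid 8.03→197 °C: 455.42 kJ/kg
vaporisation at 197 °C: 800 kJ/kg
Δh = 455.42 + 800 = 1255.4 kJ/kg
Q = ṁ·Δh = 268.3 kg/min × 1255.4 kJ/kg = 336830 kJ/min
|Q| = 5613.8 kW = 20210 MJ/h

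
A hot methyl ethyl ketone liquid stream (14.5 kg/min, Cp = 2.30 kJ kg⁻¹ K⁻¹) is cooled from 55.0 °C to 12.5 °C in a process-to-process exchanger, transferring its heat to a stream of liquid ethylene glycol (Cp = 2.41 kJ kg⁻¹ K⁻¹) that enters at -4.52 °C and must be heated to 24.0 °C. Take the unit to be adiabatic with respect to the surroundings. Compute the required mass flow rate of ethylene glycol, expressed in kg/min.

ṁ_c = 20.6 kg/min

Heat released by hot stream: Q = 14.5 × 2.30 × (55.0 − 12.5) = 1417.4 kJ/min
Energy balance on cold side (adiabatic exchanger): Q = ṁ_c·Cp_c·(T_c,out − T_c,in)
ṁ_c = 1417.4 / [2.41 × (24.0 − -4.52)] = 20.621 kg/min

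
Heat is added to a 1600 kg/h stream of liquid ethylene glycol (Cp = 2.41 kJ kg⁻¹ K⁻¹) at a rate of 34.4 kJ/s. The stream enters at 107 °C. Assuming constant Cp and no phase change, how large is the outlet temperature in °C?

Q = 34.4 kJ/s = 123840 kJ/h
ΔT = Q/(ṁ·Cp) = 123840/(1600×2.41) = 32.116 K
T_out = 107 + 32.116 = 139.12 °C

T_out = 139 °C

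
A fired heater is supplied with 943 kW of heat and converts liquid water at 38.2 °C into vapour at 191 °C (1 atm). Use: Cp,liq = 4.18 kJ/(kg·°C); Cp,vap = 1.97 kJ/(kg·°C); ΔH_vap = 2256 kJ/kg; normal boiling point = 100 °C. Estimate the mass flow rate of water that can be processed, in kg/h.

Δh = 4.18×(100−38.2) + 2256 + 1.97×(191−100) = 2693.6 kJ/kg
Q = 943 kW = 943 kJ/s = 3.3948e+06 kJ/h
ṁ = Q/Δh = 3.3948e+06 / 2693.6 = 1260.3 kg/h

ṁ = 1260 kg/h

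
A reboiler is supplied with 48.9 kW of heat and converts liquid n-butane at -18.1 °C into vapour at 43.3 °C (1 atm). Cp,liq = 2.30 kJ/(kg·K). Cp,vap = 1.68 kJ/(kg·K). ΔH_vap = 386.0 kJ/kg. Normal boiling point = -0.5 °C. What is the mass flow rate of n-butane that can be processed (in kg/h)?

ṁ = 352 kg/h

Δh = 2.30×(-0.5−-18.1) + 386.0 + 1.68×(43.3−-0.5) = 500.06 kJ/kg
Q = 48.9 kW = 48.9 kJ/s = 176040 kJ/h
ṁ = Q/Δh = 176040 / 500.06 = 352.03 kg/h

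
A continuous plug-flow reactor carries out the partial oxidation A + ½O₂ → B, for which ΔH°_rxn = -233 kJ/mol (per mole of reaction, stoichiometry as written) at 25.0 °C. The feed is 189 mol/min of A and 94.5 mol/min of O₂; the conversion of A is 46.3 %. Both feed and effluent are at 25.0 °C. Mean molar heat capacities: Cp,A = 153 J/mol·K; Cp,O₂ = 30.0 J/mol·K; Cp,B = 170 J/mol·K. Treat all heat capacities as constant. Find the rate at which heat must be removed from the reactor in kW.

Q_out = 340 kW

Extent of reaction ξ = 0.463 × 189 = 87.507 mol/min
Reaction term: ξ·ΔH°_rxn = 87.507 × -233 = -20389 kJ/min
Q = ΔH = -20389 kJ/min = -339.82 kW
Heat removed = 339.82 kW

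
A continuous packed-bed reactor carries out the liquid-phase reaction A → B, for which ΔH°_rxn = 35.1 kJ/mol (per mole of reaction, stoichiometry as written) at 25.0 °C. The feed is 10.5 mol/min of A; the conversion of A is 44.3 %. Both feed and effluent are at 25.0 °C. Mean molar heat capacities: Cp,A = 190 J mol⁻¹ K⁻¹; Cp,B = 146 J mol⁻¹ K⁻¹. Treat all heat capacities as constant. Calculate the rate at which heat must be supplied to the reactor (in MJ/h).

Extent of reaction ξ = 0.443 × 10.5 = 4.6515 mol/min
Reaction term: ξ·ΔH°_rxn = 4.6515 × 35.1 = 163.27 kJ/min
Q = ΔH = 163.27 kJ/min = 2.7211 kW
Heat supplied = 9.7961 MJ/h

Q_in = 9.80 MJ/h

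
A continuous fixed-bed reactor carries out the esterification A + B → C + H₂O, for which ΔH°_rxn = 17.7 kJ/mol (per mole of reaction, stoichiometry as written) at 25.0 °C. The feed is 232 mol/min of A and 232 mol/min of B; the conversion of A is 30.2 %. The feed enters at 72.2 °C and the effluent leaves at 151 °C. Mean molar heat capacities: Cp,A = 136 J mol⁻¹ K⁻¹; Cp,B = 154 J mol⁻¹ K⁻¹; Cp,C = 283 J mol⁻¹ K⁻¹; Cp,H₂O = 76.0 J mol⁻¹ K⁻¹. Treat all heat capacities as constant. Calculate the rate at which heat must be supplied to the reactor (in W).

Extent of reaction ξ = 0.302 × 232 = 70.064 mol/min
Reaction term: ξ·ΔH°_rxn = 70.064 × 17.7 = 1240.1 kJ/min
Sensible, feed 72.2→25 °C: -3175.6 kJ/min
Outlet flows (mol/min): A 161.94, B 161.94, C 70.064, H₂O 70.064
Sensible, products 25→151 °C: 9086.4 kJ/min
Q = ΔH = 7150.9 kJ/min = 119.18 kW
Heat supplied = 119180 W

Q_in = 119000 W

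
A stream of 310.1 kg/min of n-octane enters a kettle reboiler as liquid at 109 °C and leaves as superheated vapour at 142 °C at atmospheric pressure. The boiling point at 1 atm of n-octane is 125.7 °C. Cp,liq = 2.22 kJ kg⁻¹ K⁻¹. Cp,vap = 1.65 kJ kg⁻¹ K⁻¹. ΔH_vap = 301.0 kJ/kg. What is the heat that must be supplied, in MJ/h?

liquid 109→125.7 °C: 37.074 kJ/kg
vaporisation at 125.7 °C: 301 kJ/kg
vapour 125.7→142 °C: 26.895 kJ/kg
Δh = 37.074 + 301 + 26.895 = 364.97 kJ/kg
Q = ṁ·Δh = 310.1 kg/min × 364.97 kJ/kg = 113180 kJ/min
|Q| = 1886.3 kW = 6790.6 MJ/h

Q = 6790 MJ/h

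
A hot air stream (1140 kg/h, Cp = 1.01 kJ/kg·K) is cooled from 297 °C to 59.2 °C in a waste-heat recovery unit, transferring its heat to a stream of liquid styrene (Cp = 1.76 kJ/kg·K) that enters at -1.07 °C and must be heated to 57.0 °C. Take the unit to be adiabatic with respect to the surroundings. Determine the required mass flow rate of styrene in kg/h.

ṁ_c = 2680 kg/h

Heat released by hot stream: Q = 1140 × 1.01 × (297 − 59.2) = 273800 kJ/h
Energy balance on cold side (adiabatic exchanger): Q = ṁ_c·Cp_c·(T_c,out − T_c,in)
ṁ_c = 273800 / [1.76 × (57.0 − -1.07)] = 2679 kg/h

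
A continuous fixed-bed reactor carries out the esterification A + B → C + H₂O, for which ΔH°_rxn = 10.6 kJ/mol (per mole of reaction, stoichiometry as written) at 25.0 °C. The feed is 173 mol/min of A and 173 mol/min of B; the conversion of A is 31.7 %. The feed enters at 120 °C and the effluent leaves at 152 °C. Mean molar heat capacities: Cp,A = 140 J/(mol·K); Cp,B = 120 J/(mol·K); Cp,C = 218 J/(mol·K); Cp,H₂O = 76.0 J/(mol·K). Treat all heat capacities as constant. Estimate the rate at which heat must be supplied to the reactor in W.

Q_in = 37600 W

Extent of reaction ξ = 0.317 × 173 = 54.841 mol/min
Reaction term: ξ·ΔH°_rxn = 54.841 × 10.6 = 581.31 kJ/min
Sensible, feed 120→25 °C: -4273.1 kJ/min
Outlet flows (mol/min): A 118.16, B 118.16, C 54.841, H₂O 54.841
Sensible, products 25→152 °C: 5949.3 kJ/min
Q = ΔH = 2257.5 kJ/min = 37.625 kW
Heat supplied = 37625 W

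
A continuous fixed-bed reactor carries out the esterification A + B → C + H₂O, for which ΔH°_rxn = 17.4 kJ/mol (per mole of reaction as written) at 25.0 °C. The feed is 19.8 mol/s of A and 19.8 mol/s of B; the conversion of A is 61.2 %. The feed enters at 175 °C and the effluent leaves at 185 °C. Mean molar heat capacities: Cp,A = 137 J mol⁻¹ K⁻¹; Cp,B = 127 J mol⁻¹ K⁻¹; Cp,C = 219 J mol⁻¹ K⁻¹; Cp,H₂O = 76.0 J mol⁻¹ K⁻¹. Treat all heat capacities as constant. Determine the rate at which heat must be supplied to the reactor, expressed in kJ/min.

Extent of reaction ξ = 0.612 × 19.8 = 12.118 mol/s
Reaction term: ξ·ΔH°_rxn = 12.118 × 17.4 = 210.85 kJ/s
Sensible, feed 175→25 °C: -784.08 kJ/s
Outlet flows (mol/s): A 7.6824, B 7.6824, C 12.118, H₂O 12.118
Sensible, products 25→185 °C: 896.46 kJ/s
Q = ΔH = 323.22 kJ/s = 323.22 kW
Heat supplied = 19393 kJ/min

Q_in = 19400 kJ/min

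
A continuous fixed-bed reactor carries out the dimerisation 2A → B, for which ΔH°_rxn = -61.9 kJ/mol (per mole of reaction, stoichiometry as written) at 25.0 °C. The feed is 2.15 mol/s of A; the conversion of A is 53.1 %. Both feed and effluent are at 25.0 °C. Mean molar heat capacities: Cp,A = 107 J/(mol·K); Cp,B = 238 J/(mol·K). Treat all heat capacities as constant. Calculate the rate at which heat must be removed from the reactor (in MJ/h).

Extent of reaction ξ = 0.531 × 2.15 / 2 = 0.57083 mol/s
Reaction term: ξ·ΔH°_rxn = 0.57083 × -61.9 = -35.334 kJ/s
Q = ΔH = -35.334 kJ/s = -35.334 kW
Heat removed = 127.2 MJ/h

Q_out = 127 MJ/h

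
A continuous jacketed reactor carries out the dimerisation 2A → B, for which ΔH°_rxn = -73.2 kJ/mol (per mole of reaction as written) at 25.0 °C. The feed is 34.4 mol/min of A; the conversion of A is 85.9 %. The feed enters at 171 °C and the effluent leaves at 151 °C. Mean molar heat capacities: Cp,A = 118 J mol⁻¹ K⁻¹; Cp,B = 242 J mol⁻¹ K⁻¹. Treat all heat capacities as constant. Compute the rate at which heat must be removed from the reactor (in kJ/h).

Extent of reaction ξ = 0.859 × 34.4 / 2 = 14.775 mol/min
Reaction term: ξ·ΔH°_rxn = 14.775 × -73.2 = -1081.5 kJ/min
Sensible, feed 171→25 °C: -592.64 kJ/min
Outlet flows (mol/min): A 4.8504, B 14.775
Sensible, products 25→151 °C: 522.63 kJ/min
Q = ΔH = -1151.5 kJ/min = -19.192 kW
Heat removed = 69092 kJ/h

Q_out = 69100 kJ/h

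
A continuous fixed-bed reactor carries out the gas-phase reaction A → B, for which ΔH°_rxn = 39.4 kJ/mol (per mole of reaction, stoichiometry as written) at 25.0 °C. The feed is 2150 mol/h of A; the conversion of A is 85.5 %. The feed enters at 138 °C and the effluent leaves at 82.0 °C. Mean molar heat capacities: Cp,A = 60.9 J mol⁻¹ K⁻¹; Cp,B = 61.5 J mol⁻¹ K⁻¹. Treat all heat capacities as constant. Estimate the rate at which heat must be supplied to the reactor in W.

Q_in = 18100 W

Extent of reaction ξ = 0.855 × 2150 = 1838.2 mol/h
Reaction term: ξ·ΔH°_rxn = 1838.2 × 39.4 = 72427 kJ/h
Sensible, feed 138→25 °C: -14796 kJ/h
Outlet flows (mol/h): A 311.75, B 1838.2
Sensible, products 25→82.0 °C: 7526.2 kJ/h
Q = ΔH = 65158 kJ/h = 18.099 kW
Heat supplied = 18099 W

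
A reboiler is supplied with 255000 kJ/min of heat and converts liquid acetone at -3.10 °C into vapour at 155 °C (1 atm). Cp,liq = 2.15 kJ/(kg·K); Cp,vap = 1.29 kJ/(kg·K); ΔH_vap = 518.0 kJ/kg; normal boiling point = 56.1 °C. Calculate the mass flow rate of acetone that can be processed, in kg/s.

Δh = 2.15×(56.1−-3.10) + 518.0 + 1.29×(155−56.1) = 772.86 kJ/kg
Q = 255000 kJ/min = 4250 kJ/s = 4250 kJ/s
ṁ = Q/Δh = 4250 / 772.86 = 5.499 kg/s

ṁ = 5.50 kg/s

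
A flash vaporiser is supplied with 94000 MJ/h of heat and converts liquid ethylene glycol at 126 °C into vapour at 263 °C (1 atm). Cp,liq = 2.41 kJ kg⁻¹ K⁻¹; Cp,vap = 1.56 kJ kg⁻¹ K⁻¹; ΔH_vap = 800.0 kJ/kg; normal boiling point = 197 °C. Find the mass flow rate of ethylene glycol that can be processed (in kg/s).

Δh = 2.41×(197−126) + 800.0 + 1.56×(263−197) = 1074.1 kJ/kg
Q = 94000 MJ/h = 26111 kJ/s = 26111 kJ/s
ṁ = Q/Δh = 26111 / 1074.1 = 24.31 kg/s

ṁ = 24.3 kg/s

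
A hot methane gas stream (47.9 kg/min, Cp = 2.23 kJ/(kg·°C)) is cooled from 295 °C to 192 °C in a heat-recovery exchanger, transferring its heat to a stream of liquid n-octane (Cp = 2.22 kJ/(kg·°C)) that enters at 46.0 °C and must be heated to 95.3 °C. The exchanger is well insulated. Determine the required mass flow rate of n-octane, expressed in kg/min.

Heat released by hot stream: Q = 47.9 × 2.23 × (295 − 192) = 11002 kJ/min
Energy balance on cold side (adiabatic exchanger): Q = ṁ_c·Cp_c·(T_c,out − T_c,in)
ṁ_c = 11002 / [2.22 × (95.3 − 46.0)] = 100.53 kg/min

ṁ_c = 101 kg/min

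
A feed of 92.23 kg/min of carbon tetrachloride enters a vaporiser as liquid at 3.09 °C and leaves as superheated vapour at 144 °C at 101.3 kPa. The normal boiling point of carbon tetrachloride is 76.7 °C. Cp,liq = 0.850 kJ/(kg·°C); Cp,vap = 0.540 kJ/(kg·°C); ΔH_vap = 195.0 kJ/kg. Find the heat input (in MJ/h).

liquid 3.09→76.7 °C: 62.569 kJ/kg
vaporisation at 76.7 °C: 195 kJ/kg
vapour 76.7→144 °C: 36.342 kJ/kg
Δh = 62.569 + 195 + 36.342 = 293.91 kJ/kg
Q = ṁ·Δh = 92.23 kg/min × 293.91 kJ/kg = 27107 kJ/min
|Q| = 451.79 kW = 1626.4 MJ/h

Q = 1630 MJ/h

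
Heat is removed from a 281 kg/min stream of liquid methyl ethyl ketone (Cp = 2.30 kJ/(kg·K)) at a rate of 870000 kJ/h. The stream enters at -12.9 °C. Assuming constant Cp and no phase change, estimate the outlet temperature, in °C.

T_out = -35.3 °C

Q = 870000 kJ/h = 14500 kJ/min
ΔT = Q/(ṁ·Cp) = 14500/(281×2.30) = 22.435 K
T_out = -12.9 − 22.435 = -35.335 °C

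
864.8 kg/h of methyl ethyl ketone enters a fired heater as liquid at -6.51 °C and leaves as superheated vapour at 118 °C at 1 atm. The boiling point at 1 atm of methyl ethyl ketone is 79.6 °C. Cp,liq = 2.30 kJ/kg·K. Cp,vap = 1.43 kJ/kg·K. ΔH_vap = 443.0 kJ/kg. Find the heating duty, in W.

liquid -6.51→79.6 °C: 198.05 kJ/kg
vaporisation at 79.6 °C: 443 kJ/kg
vapour 79.6→118 °C: 54.912 kJ/kg
Δh = 198.05 + 443 + 54.912 = 695.97 kJ/kg
Q = ṁ·Δh = 864.8 kg/h × 695.97 kJ/kg = 601870 kJ/h
|Q| = 167.19 kW = 167190 W

Q = 167000 W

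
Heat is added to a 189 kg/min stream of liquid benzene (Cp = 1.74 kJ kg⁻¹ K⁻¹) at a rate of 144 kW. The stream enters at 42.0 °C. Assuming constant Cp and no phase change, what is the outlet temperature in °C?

T_out = 68.3 °C

Q = 144 kW = 8640 kJ/min
ΔT = Q/(ṁ·Cp) = 8640/(189×1.74) = 26.273 K
T_out = 42.0 + 26.273 = 68.273 °C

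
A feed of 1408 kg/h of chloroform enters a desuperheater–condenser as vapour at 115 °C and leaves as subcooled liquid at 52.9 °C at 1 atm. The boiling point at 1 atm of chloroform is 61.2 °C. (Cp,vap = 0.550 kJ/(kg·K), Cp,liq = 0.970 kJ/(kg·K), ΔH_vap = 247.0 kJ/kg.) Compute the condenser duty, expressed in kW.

Q_c = 111 kW

vapour 115→61.2 °C: -29.59 kJ/kg
condensation at 61.2 °C: -247 kJ/kg
liquid 61.2→52.9 °C: -8.051 kJ/kg
Δh = -29.59 + -247 + -8.051 = -284.64 kJ/kg
Q = ṁ·Δh = 1408 kg/h × -284.64 kJ/kg = -400770 kJ/h
|Q| = 111.33 kW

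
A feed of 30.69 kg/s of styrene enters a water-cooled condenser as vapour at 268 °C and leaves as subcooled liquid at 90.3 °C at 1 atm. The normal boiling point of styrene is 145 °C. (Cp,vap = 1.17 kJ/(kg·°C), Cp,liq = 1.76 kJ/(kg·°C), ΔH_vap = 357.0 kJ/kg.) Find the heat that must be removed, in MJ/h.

vapour 268→145 °C: -143.91 kJ/kg
condensation at 145 °C: -357 kJ/kg
liquid 145→90.3 °C: -96.272 kJ/kg
Δh = -143.91 + -357 + -96.272 = -597.18 kJ/kg
Q = ṁ·Δh = 30.69 kg/s × -597.18 kJ/kg = -18328 kJ/s
|Q| = 18328 kW = 65979 MJ/h

Q_c = 66000 MJ/h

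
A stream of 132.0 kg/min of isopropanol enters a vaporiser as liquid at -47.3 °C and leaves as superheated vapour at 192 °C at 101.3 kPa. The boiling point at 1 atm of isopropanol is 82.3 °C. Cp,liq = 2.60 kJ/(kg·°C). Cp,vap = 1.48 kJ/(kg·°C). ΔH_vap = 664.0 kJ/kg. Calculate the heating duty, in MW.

Q = 2.56 MW

liquid -47.3→82.3 °C: 336.96 kJ/kg
vaporisation at 82.3 °C: 664 kJ/kg
vapour 82.3→192 °C: 162.36 kJ/kg
Δh = 336.96 + 664 + 162.36 = 1163.3 kJ/kg
Q = ṁ·Δh = 132.0 kg/min × 1163.3 kJ/kg = 153560 kJ/min
|Q| = 2559.3 kW = 2.5593 MW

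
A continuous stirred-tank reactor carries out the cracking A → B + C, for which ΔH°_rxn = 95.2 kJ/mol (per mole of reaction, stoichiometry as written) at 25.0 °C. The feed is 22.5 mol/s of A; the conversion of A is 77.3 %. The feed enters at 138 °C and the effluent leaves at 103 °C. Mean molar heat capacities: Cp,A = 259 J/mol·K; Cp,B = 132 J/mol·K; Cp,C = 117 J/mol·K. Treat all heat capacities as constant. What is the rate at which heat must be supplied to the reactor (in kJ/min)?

Q_in = 86300 kJ/min

Extent of reaction ξ = 0.773 × 22.5 = 17.393 mol/s
Reaction term: ξ·ΔH°_rxn = 17.393 × 95.2 = 1655.8 kJ/s
Sensible, feed 138→25 °C: -658.51 kJ/s
Outlet flows (mol/s): A 5.1075, B 17.393, C 17.393
Sensible, products 25→103 °C: 440.98 kJ/s
Q = ΔH = 1438.2 kJ/s = 1438.2 kW
Heat supplied = 86294 kJ/min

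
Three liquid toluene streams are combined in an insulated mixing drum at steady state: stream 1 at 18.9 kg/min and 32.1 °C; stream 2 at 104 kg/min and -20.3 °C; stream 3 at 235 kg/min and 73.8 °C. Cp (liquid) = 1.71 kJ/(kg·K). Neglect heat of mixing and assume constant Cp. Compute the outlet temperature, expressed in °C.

T_out = 44.3 °C

No heat crosses the boundary, so H_out = H_in.
Σ ṁᵢCp,ᵢTᵢ = 18.9×1.71×32.1 + 104×1.71×-20.3 + 235×1.71×73.8 = 27084
Σ ṁᵢCp,ᵢ = 18.9×1.71 + 104×1.71 + 235×1.71 = 612.01
T_out = 27084 / 612.01 = 44.254 °C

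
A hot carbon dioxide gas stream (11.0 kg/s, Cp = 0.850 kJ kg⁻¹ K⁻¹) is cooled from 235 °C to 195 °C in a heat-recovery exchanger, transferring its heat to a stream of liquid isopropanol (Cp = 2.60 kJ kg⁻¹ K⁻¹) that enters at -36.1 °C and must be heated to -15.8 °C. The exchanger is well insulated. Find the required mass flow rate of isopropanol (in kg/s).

ṁ_c = 7.09 kg/s

Heat released by hot stream: Q = 11.0 × 0.850 × (235 − 195) = 374 kJ/s
Energy balance on cold side (adiabatic exchanger): Q = ṁ_c·Cp_c·(T_c,out − T_c,in)
ṁ_c = 374 / [2.60 × (-15.8 − -36.1)] = 7.086 kg/s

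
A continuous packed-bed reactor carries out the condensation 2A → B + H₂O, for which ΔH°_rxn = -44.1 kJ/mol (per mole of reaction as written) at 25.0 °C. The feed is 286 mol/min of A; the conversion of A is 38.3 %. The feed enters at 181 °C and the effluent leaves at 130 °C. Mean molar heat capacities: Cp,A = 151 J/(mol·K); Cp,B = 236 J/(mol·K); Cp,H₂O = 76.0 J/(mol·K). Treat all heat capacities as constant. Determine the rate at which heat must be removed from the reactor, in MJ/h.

Q_out = 274 MJ/h

Extent of reaction ξ = 0.383 × 286 / 2 = 54.769 mol/min
Reaction term: ξ·ΔH°_rxn = 54.769 × -44.1 = -2415.3 kJ/min
Sensible, feed 181→25 °C: -6737 kJ/min
Outlet flows (mol/min): A 176.46, B 54.769, H₂O 54.769
Sensible, products 25→130 °C: 4592 kJ/min
Q = ΔH = -4560.3 kJ/min = -76.005 kW
Heat removed = 273.62 MJ/h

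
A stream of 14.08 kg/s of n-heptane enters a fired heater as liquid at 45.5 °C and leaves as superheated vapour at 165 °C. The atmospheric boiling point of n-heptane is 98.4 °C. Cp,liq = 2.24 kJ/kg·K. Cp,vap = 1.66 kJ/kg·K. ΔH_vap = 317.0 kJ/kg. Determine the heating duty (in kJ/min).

liquid 45.5→98.4 °C: 118.5 kJ/kg
vaporisation at 98.4 °C: 317 kJ/kg
vapour 98.4→165 °C: 110.56 kJ/kg
Δh = 118.5 + 317 + 110.56 = 546.05 kJ/kg
Q = ṁ·Δh = 14.08 kg/s × 546.05 kJ/kg = 7688.4 kJ/s
|Q| = 7688.4 kW = 461300 kJ/min

Q = 461000 kJ/min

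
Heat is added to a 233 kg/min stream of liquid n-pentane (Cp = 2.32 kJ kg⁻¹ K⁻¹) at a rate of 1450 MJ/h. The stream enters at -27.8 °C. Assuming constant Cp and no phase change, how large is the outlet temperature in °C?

Q = 1450 MJ/h = 24167 kJ/min
ΔT = Q/(ṁ·Cp) = 24167/(233×2.32) = 44.707 K
T_out = -27.8 + 44.707 = 16.907 °C

T_out = 16.9 °C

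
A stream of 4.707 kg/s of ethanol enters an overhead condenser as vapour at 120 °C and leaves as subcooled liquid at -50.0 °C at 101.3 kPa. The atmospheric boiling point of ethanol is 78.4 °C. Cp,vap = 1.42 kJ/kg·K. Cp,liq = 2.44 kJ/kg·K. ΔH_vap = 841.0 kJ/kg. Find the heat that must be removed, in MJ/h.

Q_c = 20600 MJ/h

vapour 120→78.4 °C: -59.072 kJ/kg
condensation at 78.4 °C: -841 kJ/kg
liquid 78.4→-50.0 °C: -313.3 kJ/kg
Δh = -59.072 + -841 + -313.3 = -1213.4 kJ/kg
Q = ṁ·Δh = 4.707 kg/s × -1213.4 kJ/kg = -5711.3 kJ/s
|Q| = 5711.3 kW = 20561 MJ/h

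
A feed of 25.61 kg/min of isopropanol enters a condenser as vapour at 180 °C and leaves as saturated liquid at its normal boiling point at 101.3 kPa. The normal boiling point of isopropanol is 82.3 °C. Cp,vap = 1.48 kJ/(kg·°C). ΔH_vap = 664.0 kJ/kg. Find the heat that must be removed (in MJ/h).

vapour 180→82.3 °C: -144.6 kJ/kg
condensation at 82.3 °C: -664 kJ/kg
Δh = -144.6 + -664 = -808.6 kJ/kg
Q = ṁ·Δh = 25.61 kg/min × -808.6 kJ/kg = -20708 kJ/min
|Q| = 345.14 kW = 1242.5 MJ/h

Q_c = 1240 MJ/h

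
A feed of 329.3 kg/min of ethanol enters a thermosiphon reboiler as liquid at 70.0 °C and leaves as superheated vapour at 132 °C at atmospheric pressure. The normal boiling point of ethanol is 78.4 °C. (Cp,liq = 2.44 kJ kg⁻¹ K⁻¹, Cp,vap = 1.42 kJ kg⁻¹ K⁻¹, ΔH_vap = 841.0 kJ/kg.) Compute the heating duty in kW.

liquid 70.0→78.4 °C: 20.496 kJ/kg
vaporisation at 78.4 °C: 841 kJ/kg
vapour 78.4→132 °C: 76.112 kJ/kg
Δh = 20.496 + 841 + 76.112 = 937.61 kJ/kg
Q = ṁ·Δh = 329.3 kg/min × 937.61 kJ/kg = 308750 kJ/min
|Q| = 5145.9 kW

Q = 5150 kW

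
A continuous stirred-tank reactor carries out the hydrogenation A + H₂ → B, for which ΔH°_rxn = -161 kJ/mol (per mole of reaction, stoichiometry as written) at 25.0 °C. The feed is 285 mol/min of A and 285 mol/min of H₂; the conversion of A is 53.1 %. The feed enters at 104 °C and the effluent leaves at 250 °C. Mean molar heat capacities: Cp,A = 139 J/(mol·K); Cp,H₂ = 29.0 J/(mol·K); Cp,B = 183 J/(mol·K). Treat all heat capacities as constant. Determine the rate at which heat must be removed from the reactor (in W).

Q_out = 281000 W

Extent of reaction ξ = 0.531 × 285 = 151.34 mol/min
Reaction term: ξ·ΔH°_rxn = 151.34 × -161 = -24365 kJ/min
Sensible, feed 104→25 °C: -3782.5 kJ/min
Outlet flows (mol/min): A 133.66, H₂ 133.66, B 151.34
Sensible, products 25→250 °C: 11284 kJ/min
Q = ΔH = -16864 kJ/min = -281.06 kW
Heat removed = 281060 W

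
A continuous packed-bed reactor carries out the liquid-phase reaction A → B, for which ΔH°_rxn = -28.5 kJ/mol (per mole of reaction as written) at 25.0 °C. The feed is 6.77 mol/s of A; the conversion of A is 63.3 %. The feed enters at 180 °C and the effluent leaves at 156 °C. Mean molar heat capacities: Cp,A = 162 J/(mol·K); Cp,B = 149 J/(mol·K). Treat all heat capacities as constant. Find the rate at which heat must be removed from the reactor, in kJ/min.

Q_out = 9350 kJ/min

Extent of reaction ξ = 0.633 × 6.77 = 4.2854 mol/s
Reaction term: ξ·ΔH°_rxn = 4.2854 × -28.5 = -122.13 kJ/s
Sensible, feed 180→25 °C: -169.99 kJ/s
Outlet flows (mol/s): A 2.4846, B 4.2854
Sensible, products 25→156 °C: 136.37 kJ/s
Q = ΔH = -155.75 kJ/s = -155.75 kW
Heat removed = 9345.2 kJ/min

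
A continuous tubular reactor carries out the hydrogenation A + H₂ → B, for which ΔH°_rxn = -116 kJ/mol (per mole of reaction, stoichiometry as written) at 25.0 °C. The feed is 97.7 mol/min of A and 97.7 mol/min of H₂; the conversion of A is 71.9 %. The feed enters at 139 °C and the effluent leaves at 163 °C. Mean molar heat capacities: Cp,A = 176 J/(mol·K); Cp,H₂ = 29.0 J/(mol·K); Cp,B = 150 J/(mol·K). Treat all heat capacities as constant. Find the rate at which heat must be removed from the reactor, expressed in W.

Extent of reaction ξ = 0.719 × 97.7 = 70.246 mol/min
Reaction term: ξ·ΔH°_rxn = 70.246 × -116 = -8148.6 kJ/min
Sensible, feed 139→25 °C: -2283.2 kJ/min
Outlet flows (mol/min): A 27.454, H₂ 27.454, B 70.246
Sensible, products 25→163 °C: 2230.8 kJ/min
Q = ΔH = -8201.1 kJ/min = -136.68 kW
Heat removed = 136680 W

Q_out = 137000 W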